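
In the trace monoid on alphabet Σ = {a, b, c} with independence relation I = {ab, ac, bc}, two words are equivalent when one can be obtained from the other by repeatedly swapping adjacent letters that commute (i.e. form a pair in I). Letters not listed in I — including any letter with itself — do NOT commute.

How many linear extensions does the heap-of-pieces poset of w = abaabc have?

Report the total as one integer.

60

drop 0:a onto floor
drop 1:b onto floor
drop 2:a onto {0:a}
drop 3:a onto {2:a}
drop 4:b onto {1:b}
drop 5:c onto floor
ground layer = {0:a, 1:b, 5:c}
drop-orders for the pieces not yet dropped (sum over which currently-grounded one goes next):
  1 to go: {3} 1  {4} 1  {5} 1
  2 to go: {1,4} 1  {2,3} 1  {3,4} 2  {3,5} 2  {4,5} 2
  3 to go: {0,2,3} 1  {1,3,4} 3  {1,4,5} 3  {2,3,4} 3  {2,3,5} 3  {3,4,5} 6
  4 to go: {0,2,3,4} 4  {0,2,3,5} 4  {1,2,3,4} 6  {1,3,4,5} 12  {2,3,4,5} 12
  if 0:a drops first: 30 orders
  if 1:b drops first: 20 orders
  if 5:c drops first: 10 orders
heap linearizations: 60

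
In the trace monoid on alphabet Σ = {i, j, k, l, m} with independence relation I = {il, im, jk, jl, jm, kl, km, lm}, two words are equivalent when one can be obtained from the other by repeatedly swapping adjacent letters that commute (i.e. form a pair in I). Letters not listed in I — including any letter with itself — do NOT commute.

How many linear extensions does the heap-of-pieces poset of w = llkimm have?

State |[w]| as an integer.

piece 0:l — minimal
piece 1:l rests on {0:l}
piece 2:k — minimal
piece 3:i rests on {2:k}
piece 4:m — minimal
piece 5:m rests on {4:m}
minimal pieces: {0:l, 2:k, 4:m}
ways to finish when only these pieces remain (= sum over removing one remaining piece with nothing left below it):
  1 left: {1}→1  {3}→1  {5}→1
  2 left: {0,1}→1  {1,3}→2  {1,5}→2  {2,3}→1  {3,5}→2  {4,5}→1
  3 left: {0,1,3}→3  {0,1,5}→3  {1,2,3}→3  {1,3,5}→6  {1,4,5}→3  {2,3,5}→3  {3,4,5}→3
  4 left: {0,1,2,3}→6  {0,1,3,5}→12  {0,1,4,5}→6  {1,2,3,5}→12  {1,3,4,5}→12  {2,3,4,5}→6
  placing 0:l first → 30 extensions
  placing 2:k first → 30 extensions
  placing 4:m first → 30 extensions
total linear extensions = 90

90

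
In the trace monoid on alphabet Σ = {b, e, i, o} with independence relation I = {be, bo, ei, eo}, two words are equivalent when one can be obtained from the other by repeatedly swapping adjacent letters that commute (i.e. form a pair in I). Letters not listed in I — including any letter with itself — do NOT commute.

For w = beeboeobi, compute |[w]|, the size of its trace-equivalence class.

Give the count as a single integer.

piece 0:b — minimal
piece 1:e — minimal
piece 2:e rests on {1:e}
piece 3:b rests on {0:b}
piece 4:o — minimal
piece 5:e rests on {2:e}
piece 6:o rests on {4:o}
piece 7:b rests on {3:b}
piece 8:i rests on {6:o, 7:b}
minimal pieces: {0:b, 1:e, 4:o}
ways to finish when only these pieces remain (= sum over removing one remaining piece with nothing left below it):
  1 left: {5}→1  {8}→1
  2 left: {2,5}→1  {5,8}→2  {6,8}→1  {7,8}→1
  3 left: {1,2,5}→1  {2,5,8}→3  {3,7,8}→1  {4,6,8}→1  {5,6,8}→3  {5,7,8}→3  {6,7,8}→2
  4 left: {0,3,7,8}→1  {1,2,5,8}→4  {2,5,6,8}→6  {2,5,7,8}→6  {3,5,7,8}→4  {3,6,7,8}→3  {4,5,6,8}→4  {4,6,7,8}→3  {5,6,7,8}→8
  5 left: {0,3,5,7,8}→5  {0,3,6,7,8}→4  {1,2,5,6,8}→10  {1,2,5,7,8}→10  {2,3,5,7,8}→10  {2,4,5,6,8}→10  {2,5,6,7,8}→20  {3,4,6,7,8}→6  {3,5,6,7,8}→15  {4,5,6,7,8}→15
  6 left: {0,2,3,5,7,8}→15  {0,3,4,6,7,8}→10  {0,3,5,6,7,8}→24  {1,2,3,5,7,8}→20  {1,2,4,5,6,8}→20  {1,2,5,6,7,8}→40  {2,3,5,6,7,8}→45  {2,4,5,6,7,8}→45  {3,4,5,6,7,8}→36
  7 left: {0,1,2,3,5,7,8}→35  {0,2,3,5,6,7,8}→84  {0,3,4,5,6,7,8}→70  {1,2,3,5,6,7,8}→105  {1,2,4,5,6,7,8}→105  {2,3,4,5,6,7,8}→126
  placing 0:b first → 336 extensions
  placing 1:e first → 280 extensions
  placing 4:o first → 224 extensions
total linear extensions = 840

840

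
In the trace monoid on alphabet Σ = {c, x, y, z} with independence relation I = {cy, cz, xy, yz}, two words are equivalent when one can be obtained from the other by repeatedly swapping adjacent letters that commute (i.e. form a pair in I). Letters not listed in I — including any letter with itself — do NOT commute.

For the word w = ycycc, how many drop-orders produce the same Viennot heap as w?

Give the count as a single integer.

10

drop 0:y onto floor
drop 1:c onto floor
drop 2:y onto {0:y}
drop 3:c onto {1:c}
drop 4:c onto {3:c}
ground layer = {0:y, 1:c}
drop-orders for the pieces not yet dropped (sum over which currently-grounded one goes next):
  1 to go: {2} 1  {4} 1
  2 to go: {0,2} 1  {2,4} 2  {3,4} 1
  3 to go: {0,2,4} 3  {1,3,4} 1  {2,3,4} 3
  if 0:y drops first: 4 orders
  if 1:c drops first: 6 orders
heap linearizations: 10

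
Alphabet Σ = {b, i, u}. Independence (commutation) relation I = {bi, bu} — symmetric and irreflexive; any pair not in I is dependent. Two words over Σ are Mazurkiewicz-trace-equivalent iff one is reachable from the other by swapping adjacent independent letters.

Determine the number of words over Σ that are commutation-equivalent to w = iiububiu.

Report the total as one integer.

28

drop 0:i onto floor
drop 1:i onto {0:i}
drop 2:u onto {1:i}
drop 3:b onto floor
drop 4:u onto {2:u}
drop 5:b onto {3:b}
drop 6:i onto {4:u}
drop 7:u onto {6:i}
ground layer = {0:i, 3:b}
drop-orders for the pieces not yet dropped (sum over which currently-grounded one goes next):
  1 to go: {5} 1  {7} 1
  2 to go: {3,5} 1  {5,7} 2  {6,7} 1
  3 to go: {3,5,7} 3  {4,6,7} 1  {5,6,7} 3
  4 to go: {2,4,6,7} 1  {3,5,6,7} 6  {4,5,6,7} 4
  5 to go: {1,2,4,6,7} 1  {2,4,5,6,7} 5  {3,4,5,6,7} 10
  6 to go: {0,1,2,4,6,7} 1  {1,2,4,5,6,7} 6  {2,3,4,5,6,7} 15
  if 0:i drops first: 21 orders
  if 3:b drops first: 7 orders
heap linearizations: 28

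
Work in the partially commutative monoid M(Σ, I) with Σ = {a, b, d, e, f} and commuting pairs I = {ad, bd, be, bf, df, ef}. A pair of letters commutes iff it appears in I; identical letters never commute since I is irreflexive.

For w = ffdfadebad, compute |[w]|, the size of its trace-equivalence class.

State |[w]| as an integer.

piece 0:f — minimal
piece 1:f rests on {0:f}
piece 2:d — minimal
piece 3:f rests on {1:f}
piece 4:a rests on {3:f}
piece 5:d rests on {2:d}
piece 6:e rests on {4:a, 5:d}
piece 7:b rests on {4:a}
piece 8:a rests on {6:e, 7:b}
piece 9:d rests on {6:e}
minimal pieces: {0:f, 2:d}
ways to finish when only these pieces remain (= sum over removing one remaining piece with nothing left below it):
  1 left: {8}→1  {9}→1
  2 left: {7,8}→1  {8,9}→2
  3 left: {6,8,9}→2  {7,8,9}→3
  4 left: {5,6,8,9}→2  {6,7,8,9}→5
  5 left: {2,5,6,8,9}→2  {4,6,7,8,9}→5  {5,6,7,8,9}→7
  6 left: {2,5,6,7,8,9}→9  {3,4,6,7,8,9}→5  {4,5,6,7,8,9}→12
  7 left: {1,3,4,6,7,8,9}→5  {2,4,5,6,7,8,9}→21  {3,4,5,6,7,8,9}→17
  8 left: {0,1,3,4,6,7,8,9}→5  {1,3,4,5,6,7,8,9}→22  {2,3,4,5,6,7,8,9}→38
  placing 0:f first → 60 extensions
  placing 2:d first → 27 extensions
total linear extensions = 87

87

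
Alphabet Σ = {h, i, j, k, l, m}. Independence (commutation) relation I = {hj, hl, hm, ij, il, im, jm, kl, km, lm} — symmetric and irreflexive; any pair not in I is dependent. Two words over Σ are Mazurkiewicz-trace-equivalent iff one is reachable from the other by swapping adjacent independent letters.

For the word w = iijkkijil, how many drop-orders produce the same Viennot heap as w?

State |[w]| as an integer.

18

0(i) covers ∅
1(i) covers 0:i
2(j) covers ∅
3(k) covers 1:i, 2:j
4(k) covers 3:k
5(i) covers 4:k
6(j) covers 4:k
7(i) covers 5:i
8(l) covers 6:j
floor of heap: 0:i, 2:j
completions by unplaced set U, small U first (add the entries for U minus each lowest piece of U):
  |U|=1: {7}:1  {8}:1
  |U|=2: {5,7}:1  {6,8}:1  {7,8}:2
  |U|=3: {5,7,8}:3  {6,7,8}:3
  |U|=4: {5,6,7,8}:6
  |U|=5: {4,5,6,7,8}:6
  |U|=6: {3,4,5,6,7,8}:6
  |U|=7: {1,3,4,5,6,7,8}:6  {2,3,4,5,6,7,8}:6
  start at 0(i): 12
  start at 2(j): 6
sum over floor = 18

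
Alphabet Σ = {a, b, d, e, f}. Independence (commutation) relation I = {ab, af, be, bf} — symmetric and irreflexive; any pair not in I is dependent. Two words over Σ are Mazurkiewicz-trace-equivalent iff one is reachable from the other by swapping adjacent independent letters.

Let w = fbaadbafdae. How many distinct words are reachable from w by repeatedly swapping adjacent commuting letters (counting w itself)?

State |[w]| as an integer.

72

0(f) covers ∅
1(b) covers ∅
2(a) covers ∅
3(a) covers 2:a
4(d) covers 0:f, 1:b, 3:a
5(b) covers 4:d
6(a) covers 4:d
7(f) covers 4:d
8(d) covers 5:b, 6:a, 7:f
9(a) covers 8:d
10(e) covers 9:a
floor of heap: 0:f, 1:b, 2:a
completions by unplaced set U, small U first (add the entries for U minus each lowest piece of U):
  |U|=1: {10}:1
  |U|=2: {9,10}:1
  |U|=3: {8,9,10}:1
  |U|=4: {5,8,9,10}:1  {6,8,9,10}:1  {7,8,9,10}:1
  |U|=5: {5,6,8,9,10}:2  {5,7,8,9,10}:2  {6,7,8,9,10}:2
  |U|=6: {5,6,7,8,9,10}:6
  |U|=7: {4,5,6,7,8,9,10}:6
  |U|=8: {0,4,5,6,7,8,9,10}:6  {1,4,5,6,7,8,9,10}:6  {3,4,5,6,7,8,9,10}:6
  |U|=9: {0,1,4,5,6,7,8,9,10}:12  {0,3,4,5,6,7,8,9,10}:12  {1,3,4,5,6,7,8,9,10}:12  {2,3,4,5,6,7,8,9,10}:6
  start at 0(f): 18
  start at 1(b): 18
  start at 2(a): 36
sum over floor = 72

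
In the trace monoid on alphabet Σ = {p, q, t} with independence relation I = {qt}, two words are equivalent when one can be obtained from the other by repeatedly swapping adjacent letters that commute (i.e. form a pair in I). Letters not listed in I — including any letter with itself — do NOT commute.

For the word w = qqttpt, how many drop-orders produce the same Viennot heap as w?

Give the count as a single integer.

6

piece 0:q — minimal
piece 1:q rests on {0:q}
piece 2:t — minimal
piece 3:t rests on {2:t}
piece 4:p rests on {1:q, 3:t}
piece 5:t rests on {4:p}
minimal pieces: {0:q, 2:t}
ways to finish when only these pieces remain (= sum over removing one remaining piece with nothing left below it):
  1 left: {5}→1
  2 left: {4,5}→1
  3 left: {1,4,5}→1  {3,4,5}→1
  4 left: {0,1,4,5}→1  {1,3,4,5}→2  {2,3,4,5}→1
  placing 0:q first → 3 extensions
  placing 2:t first → 3 extensions
total linear extensions = 6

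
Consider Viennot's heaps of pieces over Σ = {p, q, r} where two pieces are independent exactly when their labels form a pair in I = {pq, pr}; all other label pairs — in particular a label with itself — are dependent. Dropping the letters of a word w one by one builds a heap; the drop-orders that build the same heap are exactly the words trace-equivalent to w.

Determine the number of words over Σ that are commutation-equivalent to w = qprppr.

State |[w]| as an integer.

20

0(q) covers ∅
1(p) covers ∅
2(r) covers 0:q
3(p) covers 1:p
4(p) covers 3:p
5(r) covers 2:r
floor of heap: 0:q, 1:p
completions by unplaced set U, small U first (add the entries for U minus each lowest piece of U):
  |U|=1: {4}:1  {5}:1
  |U|=2: {2,5}:1  {3,4}:1  {4,5}:2
  |U|=3: {0,2,5}:1  {1,3,4}:1  {2,4,5}:3  {3,4,5}:3
  |U|=4: {0,2,4,5}:4  {1,3,4,5}:4  {2,3,4,5}:6
  start at 0(q): 10
  start at 1(p): 10
sum over floor = 20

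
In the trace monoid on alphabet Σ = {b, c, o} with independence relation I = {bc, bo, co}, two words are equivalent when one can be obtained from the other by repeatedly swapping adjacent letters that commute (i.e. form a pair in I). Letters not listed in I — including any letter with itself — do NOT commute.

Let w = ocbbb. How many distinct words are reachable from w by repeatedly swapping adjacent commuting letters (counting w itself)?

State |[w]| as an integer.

drop 0:o onto floor
drop 1:c onto floor
drop 2:b onto floor
drop 3:b onto {2:b}
drop 4:b onto {3:b}
ground layer = {0:o, 1:c, 2:b}
drop-orders for the pieces not yet dropped (sum over which currently-grounded one goes next):
  1 to go: {0} 1  {1} 1  {4} 1
  2 to go: {0,1} 2  {0,4} 2  {1,4} 2  {3,4} 1
  3 to go: {0,1,4} 6  {0,3,4} 3  {1,3,4} 3  {2,3,4} 1
  if 0:o drops first: 4 orders
  if 1:c drops first: 4 orders
  if 2:b drops first: 12 orders
heap linearizations: 20

20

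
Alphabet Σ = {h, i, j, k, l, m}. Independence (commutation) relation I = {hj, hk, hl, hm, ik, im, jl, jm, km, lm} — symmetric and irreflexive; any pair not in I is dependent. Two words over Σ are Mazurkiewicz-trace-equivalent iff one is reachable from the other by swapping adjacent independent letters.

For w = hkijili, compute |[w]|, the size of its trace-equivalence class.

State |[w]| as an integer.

piece 0:h — minimal
piece 1:k — minimal
piece 2:i rests on {0:h}
piece 3:j rests on {1:k, 2:i}
piece 4:i rests on {3:j}
piece 5:l rests on {4:i}
piece 6:i rests on {5:l}
minimal pieces: {0:h, 1:k}
ways to finish when only these pieces remain (= sum over removing one remaining piece with nothing left below it):
  1 left: {6}→1
  2 left: {5,6}→1
  3 left: {4,5,6}→1
  4 left: {3,4,5,6}→1
  5 left: {1,3,4,5,6}→1  {2,3,4,5,6}→1
  placing 0:h first → 2 extensions
  placing 1:k first → 1 extensions
total linear extensions = 3

3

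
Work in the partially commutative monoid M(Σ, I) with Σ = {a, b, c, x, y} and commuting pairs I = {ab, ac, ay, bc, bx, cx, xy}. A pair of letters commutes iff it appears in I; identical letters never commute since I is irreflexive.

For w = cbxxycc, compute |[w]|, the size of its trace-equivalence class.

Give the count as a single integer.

piece 0:c — minimal
piece 1:b — minimal
piece 2:x — minimal
piece 3:x rests on {2:x}
piece 4:y rests on {0:c, 1:b}
piece 5:c rests on {4:y}
piece 6:c rests on {5:c}
minimal pieces: {0:c, 1:b, 2:x}
ways to finish when only these pieces remain (= sum over removing one remaining piece with nothing left below it):
  1 left: {3}→1  {6}→1
  2 left: {2,3}→1  {3,6}→2  {5,6}→1
  3 left: {2,3,6}→3  {3,5,6}→3  {4,5,6}→1
  4 left: {0,4,5,6}→1  {1,4,5,6}→1  {2,3,5,6}→6  {3,4,5,6}→4
  5 left: {0,1,4,5,6}→2  {0,3,4,5,6}→5  {1,3,4,5,6}→5  {2,3,4,5,6}→10
  placing 0:c first → 15 extensions
  placing 1:b first → 15 extensions
  placing 2:x first → 12 extensions
total linear extensions = 42

42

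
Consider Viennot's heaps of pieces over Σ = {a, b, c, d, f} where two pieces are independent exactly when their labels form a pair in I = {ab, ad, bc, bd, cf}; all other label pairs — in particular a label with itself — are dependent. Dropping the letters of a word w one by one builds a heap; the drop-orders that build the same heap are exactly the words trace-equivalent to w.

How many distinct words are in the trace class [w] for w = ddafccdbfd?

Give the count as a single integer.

#0=d has no predecessor
#1=d depends on [0:d]
#2=a has no predecessor
#3=f depends on [1:d, 2:a]
#4=c depends on [1:d, 2:a]
#5=c depends on [4:c]
#6=d depends on [3:f, 5:c]
#7=b depends on [3:f]
#8=f depends on [6:d, 7:b]
#9=d depends on [8:f]
sources: [0:d, 2:a]
N(rest) = Σ N(rest − s) over sources s of rest; N(one piece) = 1:
  size 1 → [9]=1
  size 2 → [8,9]=1
  size 3 → [6,8,9]=1  [7,8,9]=1
  size 4 → [5,6,8,9]=1  [6,7,8,9]=2
  size 5 → [3,6,7,8,9]=2  [4,5,6,8,9]=1  [5,6,7,8,9]=3
  size 6 → [3,5,6,7,8,9]=5  [4,5,6,7,8,9]=4
  size 7 → [3,4,5,6,7,8,9]=9
  size 8 → [1,3,4,5,6,7,8,9]=9  [2,3,4,5,6,7,8,9]=9
  first=0(d) contributes 18
  first=2(a) contributes 9
|[w]| = 27

27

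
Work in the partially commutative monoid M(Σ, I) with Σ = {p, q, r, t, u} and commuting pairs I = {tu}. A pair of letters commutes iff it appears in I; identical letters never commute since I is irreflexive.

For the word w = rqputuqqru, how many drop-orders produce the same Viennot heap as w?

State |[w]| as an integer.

#0=r has no predecessor
#1=q depends on [0:r]
#2=p depends on [1:q]
#3=u depends on [2:p]
#4=t depends on [2:p]
#5=u depends on [3:u]
#6=q depends on [4:t, 5:u]
#7=q depends on [6:q]
#8=r depends on [7:q]
#9=u depends on [8:r]
sources: [0:r]
N(rest) = Σ N(rest − s) over sources s of rest; N(one piece) = 1:
  size 1 → [9]=1
  size 2 → [8,9]=1
  size 3 → [7,8,9]=1
  size 4 → [6,7,8,9]=1
  size 5 → [4,6,7,8,9]=1  [5,6,7,8,9]=1
  size 6 → [3,5,6,7,8,9]=1  [4,5,6,7,8,9]=2
  size 7 → [3,4,5,6,7,8,9]=3
  size 8 → [2,3,4,5,6,7,8,9]=3
  first=0(r) contributes 3

3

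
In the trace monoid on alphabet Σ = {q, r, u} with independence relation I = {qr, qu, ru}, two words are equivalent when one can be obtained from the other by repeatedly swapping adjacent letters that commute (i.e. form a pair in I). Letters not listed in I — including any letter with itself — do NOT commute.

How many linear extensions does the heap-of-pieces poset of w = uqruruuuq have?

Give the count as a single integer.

0(u) covers ∅
1(q) covers ∅
2(r) covers ∅
3(u) covers 0:u
4(r) covers 2:r
5(u) covers 3:u
6(u) covers 5:u
7(u) covers 6:u
8(q) covers 1:q
floor of heap: 0:u, 1:q, 2:r
completions by unplaced set U, small U first (add the entries for U minus each lowest piece of U):
  |U|=1: {4}:1  {7}:1  {8}:1
  |U|=2: {1,8}:1  {2,4}:1  {4,7}:2  {4,8}:2  {6,7}:1  {7,8}:2
  |U|=3: {1,4,8}:3  {1,7,8}:3  {2,4,7}:3  {2,4,8}:3  {4,6,7}:3  {4,7,8}:6  {5,6,7}:1  {6,7,8}:3
  |U|=4: {1,2,4,8}:6  {1,4,7,8}:12  {1,6,7,8}:6  {2,4,6,7}:6  {2,4,7,8}:12  {3,5,6,7}:1  {4,5,6,7}:4  {4,6,7,8}:12  {5,6,7,8}:4
  |U|=5: {0,3,5,6,7}:1  {1,2,4,7,8}:30  {1,4,6,7,8}:30  {1,5,6,7,8}:10  {2,4,5,6,7}:10  {2,4,6,7,8}:30  {3,4,5,6,7}:5  {3,5,6,7,8}:5  {4,5,6,7,8}:20
  |U|=6: {0,3,4,5,6,7}:6  {0,3,5,6,7,8}:6  {1,2,4,6,7,8}:90  {1,3,5,6,7,8}:15  {1,4,5,6,7,8}:60  {2,3,4,5,6,7}:15  {2,4,5,6,7,8}:60  {3,4,5,6,7,8}:30
  |U|=7: {0,1,3,5,6,7,8}:21  {0,2,3,4,5,6,7}:21  {0,3,4,5,6,7,8}:42  {1,2,4,5,6,7,8}:210  {1,3,4,5,6,7,8}:105  {2,3,4,5,6,7,8}:105
  start at 0(u): 420
  start at 1(q): 168
  start at 2(r): 168
sum over floor = 756

756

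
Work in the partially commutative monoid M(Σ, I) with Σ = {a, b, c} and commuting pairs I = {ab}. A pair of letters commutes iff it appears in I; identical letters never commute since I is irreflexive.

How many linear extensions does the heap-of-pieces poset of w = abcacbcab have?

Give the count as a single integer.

4

drop 0:a onto floor
drop 1:b onto floor
drop 2:c onto {0:a, 1:b}
drop 3:a onto {2:c}
drop 4:c onto {3:a}
drop 5:b onto {4:c}
drop 6:c onto {5:b}
drop 7:a onto {6:c}
drop 8:b onto {6:c}
ground layer = {0:a, 1:b}
drop-orders for the pieces not yet dropped (sum over which currently-grounded one goes next):
  1 to go: {7} 1  {8} 1
  2 to go: {7,8} 2
  3 to go: {6,7,8} 2
  4 to go: {5,6,7,8} 2
  5 to go: {4,5,6,7,8} 2
  6 to go: {3,4,5,6,7,8} 2
  7 to go: {2,3,4,5,6,7,8} 2
  if 0:a drops first: 2 orders
  if 1:b drops first: 2 orders
heap linearizations: 4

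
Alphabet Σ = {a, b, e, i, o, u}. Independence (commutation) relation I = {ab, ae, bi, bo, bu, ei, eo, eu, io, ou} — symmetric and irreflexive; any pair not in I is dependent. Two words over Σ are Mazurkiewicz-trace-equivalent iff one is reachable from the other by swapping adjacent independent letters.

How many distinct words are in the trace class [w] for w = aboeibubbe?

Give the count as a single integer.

#0=a has no predecessor
#1=b has no predecessor
#2=o depends on [0:a]
#3=e depends on [1:b]
#4=i depends on [0:a]
#5=b depends on [3:e]
#6=u depends on [4:i]
#7=b depends on [5:b]
#8=b depends on [7:b]
#9=e depends on [8:b]
sources: [0:a, 1:b]
N(rest) = Σ N(rest − s) over sources s of rest; N(one piece) = 1:
  size 1 → [2]=1  [6]=1  [9]=1
  size 2 → [2,6]=2  [2,9]=2  [4,6]=1  [6,9]=2  [8,9]=1
  size 3 → [2,4,6]=3  [2,6,9]=6  [2,8,9]=3  [4,6,9]=3  [6,8,9]=3  [7,8,9]=1
  size 4 → [0,2,4,6]=3  [2,4,6,9]=12  [2,6,8,9]=12  [2,7,8,9]=4  [4,6,8,9]=6  [5,7,8,9]=1  [6,7,8,9]=4
  size 5 → [0,2,4,6,9]=15  [2,4,6,8,9]=30  [2,5,7,8,9]=5  [2,6,7,8,9]=20  [3,5,7,8,9]=1  [4,6,7,8,9]=10  [5,6,7,8,9]=5
  size 6 → [0,2,4,6,8,9]=45  [1,3,5,7,8,9]=1  [2,3,5,7,8,9]=6  [2,4,6,7,8,9]=60  [2,5,6,7,8,9]=30  [3,5,6,7,8,9]=6  [4,5,6,7,8,9]=15
  size 7 → [0,2,4,6,7,8,9]=105  [1,2,3,5,7,8,9]=7  [1,3,5,6,7,8,9]=7  [2,3,5,6,7,8,9]=42  [2,4,5,6,7,8,9]=105  [3,4,5,6,7,8,9]=21
  size 8 → [0,2,4,5,6,7,8,9]=210  [1,2,3,5,6,7,8,9]=56  [1,3,4,5,6,7,8,9]=28  [2,3,4,5,6,7,8,9]=168
  first=0(a) contributes 252
  first=1(b) contributes 378
|[w]| = 630

630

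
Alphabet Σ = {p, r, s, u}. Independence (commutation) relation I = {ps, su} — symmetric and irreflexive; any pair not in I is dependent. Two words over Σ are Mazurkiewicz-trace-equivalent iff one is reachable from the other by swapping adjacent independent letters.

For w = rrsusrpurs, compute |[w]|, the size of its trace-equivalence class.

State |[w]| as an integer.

3

0(r) covers ∅
1(r) covers 0:r
2(s) covers 1:r
3(u) covers 1:r
4(s) covers 2:s
5(r) covers 3:u, 4:s
6(p) covers 5:r
7(u) covers 6:p
8(r) covers 7:u
9(s) covers 8:r
floor of heap: 0:r
completions by unplaced set U, small U first (add the entries for U minus each lowest piece of U):
  |U|=1: {9}:1
  |U|=2: {8,9}:1
  |U|=3: {7,8,9}:1
  |U|=4: {6,7,8,9}:1
  |U|=5: {5,6,7,8,9}:1
  |U|=6: {3,5,6,7,8,9}:1  {4,5,6,7,8,9}:1
  |U|=7: {2,4,5,6,7,8,9}:1  {3,4,5,6,7,8,9}:2
  |U|=8: {2,3,4,5,6,7,8,9}:3
  start at 0(r): 3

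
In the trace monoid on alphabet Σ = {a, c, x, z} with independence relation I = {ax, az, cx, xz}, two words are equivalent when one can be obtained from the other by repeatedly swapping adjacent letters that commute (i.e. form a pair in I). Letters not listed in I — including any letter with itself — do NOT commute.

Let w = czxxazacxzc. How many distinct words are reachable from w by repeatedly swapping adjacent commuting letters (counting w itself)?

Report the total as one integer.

990

#0=c has no predecessor
#1=z depends on [0:c]
#2=x has no predecessor
#3=x depends on [2:x]
#4=a depends on [0:c]
#5=z depends on [1:z]
#6=a depends on [4:a]
#7=c depends on [5:z, 6:a]
#8=x depends on [3:x]
#9=z depends on [7:c]
#10=c depends on [9:z]
sources: [0:c, 2:x]
N(rest) = Σ N(rest − s) over sources s of rest; N(one piece) = 1:
  size 1 → [8]=1  [10]=1
  size 2 → [3,8]=1  [8,10]=2  [9,10]=1
  size 3 → [2,3,8]=1  [3,8,10]=3  [7,9,10]=1  [8,9,10]=3
  size 4 → [2,3,8,10]=4  [3,8,9,10]=6  [5,7,9,10]=1  [6,7,9,10]=1  [7,8,9,10]=4
  size 5 → [1,5,7,9,10]=1  [2,3,8,9,10]=10  [3,7,8,9,10]=10  [4,6,7,9,10]=1  [5,6,7,9,10]=2  [5,7,8,9,10]=5  [6,7,8,9,10]=5
  size 6 → [1,5,6,7,9,10]=3  [1,5,7,8,9,10]=6  [2,3,7,8,9,10]=20  [3,5,7,8,9,10]=15  [3,6,7,8,9,10]=15  [4,5,6,7,9,10]=3  [4,6,7,8,9,10]=6  [5,6,7,8,9,10]=12
  size 7 → [1,3,5,7,8,9,10]=21  [1,4,5,6,7,9,10]=6  [1,5,6,7,8,9,10]=21  [2,3,5,7,8,9,10]=35  [2,3,6,7,8,9,10]=35  [3,4,6,7,8,9,10]=21  [3,5,6,7,8,9,10]=42  [4,5,6,7,8,9,10]=21
  size 8 → [0,1,4,5,6,7,9,10]=6  [1,2,3,5,7,8,9,10]=56  [1,3,5,6,7,8,9,10]=84  [1,4,5,6,7,8,9,10]=48  [2,3,4,6,7,8,9,10]=56  [2,3,5,6,7,8,9,10]=112  [3,4,5,6,7,8,9,10]=84
  size 9 → [0,1,4,5,6,7,8,9,10]=54  [1,2,3,5,6,7,8,9,10]=252  [1,3,4,5,6,7,8,9,10]=216  [2,3,4,5,6,7,8,9,10]=252
  first=0(c) contributes 720
  first=2(x) contributes 270
|[w]| = 990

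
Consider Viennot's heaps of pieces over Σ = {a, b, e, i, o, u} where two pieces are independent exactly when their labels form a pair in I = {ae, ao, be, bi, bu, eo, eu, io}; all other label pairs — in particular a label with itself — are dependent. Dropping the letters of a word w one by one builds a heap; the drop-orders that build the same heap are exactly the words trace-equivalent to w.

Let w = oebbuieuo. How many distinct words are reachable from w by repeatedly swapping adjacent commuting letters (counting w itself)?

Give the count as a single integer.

154

drop 0:o onto floor
drop 1:e onto floor
drop 2:b onto {0:o}
drop 3:b onto {2:b}
drop 4:u onto {0:o}
drop 5:i onto {1:e, 4:u}
drop 6:e onto {5:i}
drop 7:u onto {5:i}
drop 8:o onto {3:b, 7:u}
ground layer = {0:o, 1:e}
drop-orders for the pieces not yet dropped (sum over which currently-grounded one goes next):
  1 to go: {6} 1  {8} 1
  2 to go: {3,8} 1  {6,8} 2  {7,8} 1
  3 to go: {2,3,8} 1  {3,6,8} 3  {3,7,8} 2  {6,7,8} 3
  4 to go: {2,3,6,8} 4  {2,3,7,8} 3  {3,6,7,8} 8  {5,6,7,8} 3
  5 to go: {1,5,6,7,8} 3  {2,3,6,7,8} 15  {3,5,6,7,8} 11  {4,5,6,7,8} 3
  6 to go: {1,3,5,6,7,8} 14  {1,4,5,6,7,8} 6  {2,3,5,6,7,8} 26  {3,4,5,6,7,8} 14
  7 to go: {1,2,3,5,6,7,8} 40  {1,3,4,5,6,7,8} 34  {2,3,4,5,6,7,8} 40
  if 0:o drops first: 114 orders
  if 1:e drops first: 40 orders
heap linearizations: 154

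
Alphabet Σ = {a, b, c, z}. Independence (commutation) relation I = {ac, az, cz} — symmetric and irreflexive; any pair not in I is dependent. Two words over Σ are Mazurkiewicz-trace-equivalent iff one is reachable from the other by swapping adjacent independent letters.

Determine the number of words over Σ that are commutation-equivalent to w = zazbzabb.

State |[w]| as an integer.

6

0(z) covers ∅
1(a) covers ∅
2(z) covers 0:z
3(b) covers 1:a, 2:z
4(z) covers 3:b
5(a) covers 3:b
6(b) covers 4:z, 5:a
7(b) covers 6:b
floor of heap: 0:z, 1:a
completions by unplaced set U, small U first (add the entries for U minus each lowest piece of U):
  |U|=1: {7}:1
  |U|=2: {6,7}:1
  |U|=3: {4,6,7}:1  {5,6,7}:1
  |U|=4: {4,5,6,7}:2
  |U|=5: {3,4,5,6,7}:2
  |U|=6: {1,3,4,5,6,7}:2  {2,3,4,5,6,7}:2
  start at 0(z): 4
  start at 1(a): 2
sum over floor = 6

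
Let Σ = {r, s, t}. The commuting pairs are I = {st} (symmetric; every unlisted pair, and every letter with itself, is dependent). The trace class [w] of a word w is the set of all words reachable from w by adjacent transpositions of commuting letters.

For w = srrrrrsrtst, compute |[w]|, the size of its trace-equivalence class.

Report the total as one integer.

#0=s has no predecessor
#1=r depends on [0:s]
#2=r depends on [1:r]
#3=r depends on [2:r]
#4=r depends on [3:r]
#5=r depends on [4:r]
#6=s depends on [5:r]
#7=r depends on [6:s]
#8=t depends on [7:r]
#9=s depends on [7:r]
#10=t depends on [8:t]
sources: [0:s]
N(rest) = Σ N(rest − s) over sources s of rest; N(one piece) = 1:
  size 1 → [9]=1  [10]=1
  size 2 → [8,10]=1  [9,10]=2
  size 3 → [8,9,10]=3
  size 4 → [7,8,9,10]=3
  size 5 → [6,7,8,9,10]=3
  size 6 → [5,6,7,8,9,10]=3
  size 7 → [4,5,6,7,8,9,10]=3
  size 8 → [3,4,5,6,7,8,9,10]=3
  size 9 → [2,3,4,5,6,7,8,9,10]=3
  first=0(s) contributes 3

3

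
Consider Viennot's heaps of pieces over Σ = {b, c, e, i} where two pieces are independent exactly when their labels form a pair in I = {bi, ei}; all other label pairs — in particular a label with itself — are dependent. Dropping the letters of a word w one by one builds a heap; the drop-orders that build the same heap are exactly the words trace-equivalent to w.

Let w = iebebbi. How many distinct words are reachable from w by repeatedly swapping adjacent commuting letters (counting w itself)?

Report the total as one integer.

piece 0:i — minimal
piece 1:e — minimal
piece 2:b rests on {1:e}
piece 3:e rests on {2:b}
piece 4:b rests on {3:e}
piece 5:b rests on {4:b}
piece 6:i rests on {0:i}
minimal pieces: {0:i, 1:e}
ways to finish when only these pieces remain (= sum over removing one remaining piece with nothing left below it):
  1 left: {5}→1  {6}→1
  2 left: {0,6}→1  {4,5}→1  {5,6}→2
  3 left: {0,5,6}→3  {3,4,5}→1  {4,5,6}→3
  4 left: {0,4,5,6}→6  {2,3,4,5}→1  {3,4,5,6}→4
  5 left: {0,3,4,5,6}→10  {1,2,3,4,5}→1  {2,3,4,5,6}→5
  placing 0:i first → 6 extensions
  placing 1:e first → 15 extensions
total linear extensions = 21

21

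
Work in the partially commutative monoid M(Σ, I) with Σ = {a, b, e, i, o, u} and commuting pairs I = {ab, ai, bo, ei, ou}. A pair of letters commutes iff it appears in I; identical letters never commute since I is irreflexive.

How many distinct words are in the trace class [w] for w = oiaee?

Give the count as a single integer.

piece 0:o — minimal
piece 1:i rests on {0:o}
piece 2:a rests on {0:o}
piece 3:e rests on {2:a}
piece 4:e rests on {3:e}
minimal pieces: {0:o}
ways to finish when only these pieces remain (= sum over removing one remaining piece with nothing left below it):
  1 left: {1}→1  {4}→1
  2 left: {1,4}→2  {3,4}→1
  3 left: {1,3,4}→3  {2,3,4}→1
  placing 0:o first → 4 extensions

4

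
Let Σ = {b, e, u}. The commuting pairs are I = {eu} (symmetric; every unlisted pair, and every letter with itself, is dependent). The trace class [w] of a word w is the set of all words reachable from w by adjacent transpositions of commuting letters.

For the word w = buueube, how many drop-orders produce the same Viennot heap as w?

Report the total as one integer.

piece 0:b — minimal
piece 1:u rests on {0:b}
piece 2:u rests on {1:u}
piece 3:e rests on {0:b}
piece 4:u rests on {2:u}
piece 5:b rests on {3:e, 4:u}
piece 6:e rests on {5:b}
minimal pieces: {0:b}
ways to finish when only these pieces remain (= sum over removing one remaining piece with nothing left below it):
  1 left: {6}→1
  2 left: {5,6}→1
  3 left: {3,5,6}→1  {4,5,6}→1
  4 left: {2,4,5,6}→1  {3,4,5,6}→2
  5 left: {1,2,4,5,6}→1  {2,3,4,5,6}→3
  placing 0:b first → 4 extensions

4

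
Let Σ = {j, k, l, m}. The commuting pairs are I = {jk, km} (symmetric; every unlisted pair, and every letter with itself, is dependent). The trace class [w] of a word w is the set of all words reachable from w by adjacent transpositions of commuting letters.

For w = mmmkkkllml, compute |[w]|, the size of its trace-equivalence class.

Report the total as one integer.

20

0(m) covers ∅
1(m) covers 0:m
2(m) covers 1:m
3(k) covers ∅
4(k) covers 3:k
5(k) covers 4:k
6(l) covers 2:m, 5:k
7(l) covers 6:l
8(m) covers 7:l
9(l) covers 8:m
floor of heap: 0:m, 3:k
completions by unplaced set U, small U first (add the entries for U minus each lowest piece of U):
  |U|=1: {9}:1
  |U|=2: {8,9}:1
  |U|=3: {7,8,9}:1
  |U|=4: {6,7,8,9}:1
  |U|=5: {2,6,7,8,9}:1  {5,6,7,8,9}:1
  |U|=6: {1,2,6,7,8,9}:1  {2,5,6,7,8,9}:2  {4,5,6,7,8,9}:1
  |U|=7: {0,1,2,6,7,8,9}:1  {1,2,5,6,7,8,9}:3  {2,4,5,6,7,8,9}:3  {3,4,5,6,7,8,9}:1
  |U|=8: {0,1,2,5,6,7,8,9}:4  {1,2,4,5,6,7,8,9}:6  {2,3,4,5,6,7,8,9}:4
  start at 0(m): 10
  start at 3(k): 10
sum over floor = 20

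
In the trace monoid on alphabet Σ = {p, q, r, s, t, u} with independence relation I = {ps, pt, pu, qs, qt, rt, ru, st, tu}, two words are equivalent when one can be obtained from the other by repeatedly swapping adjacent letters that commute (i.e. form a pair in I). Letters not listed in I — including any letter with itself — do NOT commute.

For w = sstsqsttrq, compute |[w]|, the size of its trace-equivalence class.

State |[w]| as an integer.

piece 0:s — minimal
piece 1:s rests on {0:s}
piece 2:t — minimal
piece 3:s rests on {1:s}
piece 4:q — minimal
piece 5:s rests on {3:s}
piece 6:t rests on {2:t}
piece 7:t rests on {6:t}
piece 8:r rests on {4:q, 5:s}
piece 9:q rests on {8:r}
minimal pieces: {0:s, 2:t, 4:q}
ways to finish when only these pieces remain (= sum over removing one remaining piece with nothing left below it):
  1 left: {7}→1  {9}→1
  2 left: {6,7}→1  {7,9}→2  {8,9}→1
  3 left: {2,6,7}→1  {4,8,9}→1  {5,8,9}→1  {6,7,9}→3  {7,8,9}→3
  4 left: {2,6,7,9}→4  {3,5,8,9}→1  {4,5,8,9}→2  {4,7,8,9}→4  {5,7,8,9}→4  {6,7,8,9}→6
  5 left: {1,3,5,8,9}→1  {2,6,7,8,9}→10  {3,4,5,8,9}→3  {3,5,7,8,9}→5  {4,5,7,8,9}→10  {4,6,7,8,9}→10  {5,6,7,8,9}→10
  6 left: {0,1,3,5,8,9}→1  {1,3,4,5,8,9}→4  {1,3,5,7,8,9}→6  {2,4,6,7,8,9}→20  {2,5,6,7,8,9}→20  {3,4,5,7,8,9}→18  {3,5,6,7,8,9}→15  {4,5,6,7,8,9}→30
  7 left: {0,1,3,4,5,8,9}→5  {0,1,3,5,7,8,9}→7  {1,3,4,5,7,8,9}→28  {1,3,5,6,7,8,9}→21  {2,3,5,6,7,8,9}→35  {2,4,5,6,7,8,9}→70  {3,4,5,6,7,8,9}→63
  8 left: {0,1,3,4,5,7,8,9}→40  {0,1,3,5,6,7,8,9}→28  {1,2,3,5,6,7,8,9}→56  {1,3,4,5,6,7,8,9}→112  {2,3,4,5,6,7,8,9}→168
  placing 0:s first → 336 extensions
  placing 2:t first → 180 extensions
  placing 4:q first → 84 extensions
total linear extensions = 600

600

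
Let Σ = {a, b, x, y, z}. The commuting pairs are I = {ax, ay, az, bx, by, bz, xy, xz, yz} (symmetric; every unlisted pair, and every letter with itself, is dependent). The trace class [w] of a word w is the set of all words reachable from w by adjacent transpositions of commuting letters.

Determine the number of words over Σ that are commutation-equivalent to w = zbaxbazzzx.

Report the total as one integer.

3150

#0=z has no predecessor
#1=b has no predecessor
#2=a depends on [1:b]
#3=x has no predecessor
#4=b depends on [2:a]
#5=a depends on [4:b]
#6=z depends on [0:z]
#7=z depends on [6:z]
#8=z depends on [7:z]
#9=x depends on [3:x]
sources: [0:z, 1:b, 3:x]
N(rest) = Σ N(rest − s) over sources s of rest; N(one piece) = 1:
  size 1 → [5]=1  [8]=1  [9]=1
  size 2 → [3,9]=1  [4,5]=1  [5,8]=2  [5,9]=2  [7,8]=1  [8,9]=2
  size 3 → [2,4,5]=1  [3,5,9]=3  [3,8,9]=3  [4,5,8]=3  [4,5,9]=3  [5,7,8]=3  [5,8,9]=6  [6,7,8]=1  [7,8,9]=3
  size 4 → [0,6,7,8]=1  [1,2,4,5]=1  [2,4,5,8]=4  [2,4,5,9]=4  [3,4,5,9]=6  [3,5,8,9]=12  [3,7,8,9]=6  [4,5,7,8]=6  [4,5,8,9]=12  [5,6,7,8]=4  [5,7,8,9]=12  [6,7,8,9]=4
  size 5 → [0,5,6,7,8]=5  [0,6,7,8,9]=5  [1,2,4,5,8]=5  [1,2,4,5,9]=5  [2,3,4,5,9]=10  [2,4,5,7,8]=10  [2,4,5,8,9]=20  [3,4,5,8,9]=30  [3,5,7,8,9]=30  [3,6,7,8,9]=10  [4,5,6,7,8]=10  [4,5,7,8,9]=30  [5,6,7,8,9]=20
  size 6 → [0,3,6,7,8,9]=15  [0,4,5,6,7,8]=15  [0,5,6,7,8,9]=30  [1,2,3,4,5,9]=15  [1,2,4,5,7,8]=15  [1,2,4,5,8,9]=30  [2,3,4,5,8,9]=60  [2,4,5,6,7,8]=20  [2,4,5,7,8,9]=60  [3,4,5,7,8,9]=90  [3,5,6,7,8,9]=60  [4,5,6,7,8,9]=60
  size 7 → [0,2,4,5,6,7,8]=35  [0,3,5,6,7,8,9]=105  [0,4,5,6,7,8,9]=105  [1,2,3,4,5,8,9]=105  [1,2,4,5,6,7,8]=35  [1,2,4,5,7,8,9]=105  [2,3,4,5,7,8,9]=210  [2,4,5,6,7,8,9]=140  [3,4,5,6,7,8,9]=210
  size 8 → [0,1,2,4,5,6,7,8]=70  [0,2,4,5,6,7,8,9]=280  [0,3,4,5,6,7,8,9]=420  [1,2,3,4,5,7,8,9]=420  [1,2,4,5,6,7,8,9]=280  [2,3,4,5,6,7,8,9]=560
  first=0(z) contributes 1260
  first=1(b) contributes 1260
  first=3(x) contributes 630
|[w]| = 3150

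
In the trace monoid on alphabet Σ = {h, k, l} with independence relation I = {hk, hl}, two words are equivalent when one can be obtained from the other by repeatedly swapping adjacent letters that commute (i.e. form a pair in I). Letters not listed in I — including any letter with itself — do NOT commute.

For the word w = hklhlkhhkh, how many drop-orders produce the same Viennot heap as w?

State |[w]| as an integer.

#0=h has no predecessor
#1=k has no predecessor
#2=l depends on [1:k]
#3=h depends on [0:h]
#4=l depends on [2:l]
#5=k depends on [4:l]
#6=h depends on [3:h]
#7=h depends on [6:h]
#8=k depends on [5:k]
#9=h depends on [7:h]
sources: [0:h, 1:k]
N(rest) = Σ N(rest − s) over sources s of rest; N(one piece) = 1:
  size 1 → [8]=1  [9]=1
  size 2 → [5,8]=1  [7,9]=1  [8,9]=2
  size 3 → [4,5,8]=1  [5,8,9]=3  [6,7,9]=1  [7,8,9]=3
  size 4 → [2,4,5,8]=1  [3,6,7,9]=1  [4,5,8,9]=4  [5,7,8,9]=6  [6,7,8,9]=4
  size 5 → [0,3,6,7,9]=1  [1,2,4,5,8]=1  [2,4,5,8,9]=5  [3,6,7,8,9]=5  [4,5,7,8,9]=10  [5,6,7,8,9]=10
  size 6 → [0,3,6,7,8,9]=6  [1,2,4,5,8,9]=6  [2,4,5,7,8,9]=15  [3,5,6,7,8,9]=15  [4,5,6,7,8,9]=20
  size 7 → [0,3,5,6,7,8,9]=21  [1,2,4,5,7,8,9]=21  [2,4,5,6,7,8,9]=35  [3,4,5,6,7,8,9]=35
  size 8 → [0,3,4,5,6,7,8,9]=56  [1,2,4,5,6,7,8,9]=56  [2,3,4,5,6,7,8,9]=70
  first=0(h) contributes 126
  first=1(k) contributes 126
|[w]| = 252

252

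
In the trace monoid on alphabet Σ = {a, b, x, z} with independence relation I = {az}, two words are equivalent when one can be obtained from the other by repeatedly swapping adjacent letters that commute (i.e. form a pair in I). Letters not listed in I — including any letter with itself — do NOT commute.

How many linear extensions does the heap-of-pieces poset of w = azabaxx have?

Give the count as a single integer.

3

piece 0:a — minimal
piece 1:z — minimal
piece 2:a rests on {0:a}
piece 3:b rests on {1:z, 2:a}
piece 4:a rests on {3:b}
piece 5:x rests on {4:a}
piece 6:x rests on {5:x}
minimal pieces: {0:a, 1:z}
ways to finish when only these pieces remain (= sum over removing one remaining piece with nothing left below it):
  1 left: {6}→1
  2 left: {5,6}→1
  3 left: {4,5,6}→1
  4 left: {3,4,5,6}→1
  5 left: {1,3,4,5,6}→1  {2,3,4,5,6}→1
  placing 0:a first → 2 extensions
  placing 1:z first → 1 extensions
total linear extensions = 3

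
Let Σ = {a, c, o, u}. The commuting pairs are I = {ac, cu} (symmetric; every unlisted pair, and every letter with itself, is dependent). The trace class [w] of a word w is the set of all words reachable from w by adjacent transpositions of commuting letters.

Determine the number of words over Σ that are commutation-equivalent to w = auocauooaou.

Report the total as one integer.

3

drop 0:a onto floor
drop 1:u onto {0:a}
drop 2:o onto {1:u}
drop 3:c onto {2:o}
drop 4:a onto {2:o}
drop 5:u onto {4:a}
drop 6:o onto {3:c, 5:u}
drop 7:o onto {6:o}
drop 8:a onto {7:o}
drop 9:o onto {8:a}
drop 10:u onto {9:o}
ground layer = {0:a}
drop-orders for the pieces not yet dropped (sum over which currently-grounded one goes next):
  1 to go: {10} 1
  2 to go: {9,10} 1
  3 to go: {8,9,10} 1
  4 to go: {7,8,9,10} 1
  5 to go: {6,7,8,9,10} 1
  6 to go: {3,6,7,8,9,10} 1  {5,6,7,8,9,10} 1
  7 to go: {3,5,6,7,8,9,10} 2  {4,5,6,7,8,9,10} 1
  8 to go: {3,4,5,6,7,8,9,10} 3
  9 to go: {2,3,4,5,6,7,8,9,10} 3
  if 0:a drops first: 3 orders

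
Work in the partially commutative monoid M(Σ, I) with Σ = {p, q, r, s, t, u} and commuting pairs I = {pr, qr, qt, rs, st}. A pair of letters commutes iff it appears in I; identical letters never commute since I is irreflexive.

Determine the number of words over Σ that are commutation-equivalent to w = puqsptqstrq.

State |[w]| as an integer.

20

drop 0:p onto floor
drop 1:u onto {0:p}
drop 2:q onto {1:u}
drop 3:s onto {2:q}
drop 4:p onto {3:s}
drop 5:t onto {4:p}
drop 6:q onto {4:p}
drop 7:s onto {6:q}
drop 8:t onto {5:t}
drop 9:r onto {8:t}
drop 10:q onto {7:s}
ground layer = {0:p}
drop-orders for the pieces not yet dropped (sum over which currently-grounded one goes next):
  1 to go: {9} 1  {10} 1
  2 to go: {7,10} 1  {8,9} 1  {9,10} 2
  3 to go: {5,8,9} 1  {6,7,10} 1  {7,9,10} 3  {8,9,10} 3
  4 to go: {5,8,9,10} 4  {6,7,9,10} 4  {7,8,9,10} 6
  5 to go: {5,7,8,9,10} 10  {6,7,8,9,10} 10
  6 to go: {5,6,7,8,9,10} 20
  7 to go: {4,5,6,7,8,9,10} 20
  8 to go: {3,4,5,6,7,8,9,10} 20
  9 to go: {2,3,4,5,6,7,8,9,10} 20
  if 0:p drops first: 20 orders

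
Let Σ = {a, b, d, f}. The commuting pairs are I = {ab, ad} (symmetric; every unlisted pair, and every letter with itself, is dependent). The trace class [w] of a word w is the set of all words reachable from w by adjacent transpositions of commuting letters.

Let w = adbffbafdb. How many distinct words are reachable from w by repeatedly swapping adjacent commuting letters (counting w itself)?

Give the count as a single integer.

0(a) covers ∅
1(d) covers ∅
2(b) covers 1:d
3(f) covers 0:a, 2:b
4(f) covers 3:f
5(b) covers 4:f
6(a) covers 4:f
7(f) covers 5:b, 6:a
8(d) covers 7:f
9(b) covers 8:d
floor of heap: 0:a, 1:d
completions by unplaced set U, small U first (add the entries for U minus each lowest piece of U):
  |U|=1: {9}:1
  |U|=2: {8,9}:1
  |U|=3: {7,8,9}:1
  |U|=4: {5,7,8,9}:1  {6,7,8,9}:1
  |U|=5: {5,6,7,8,9}:2
  |U|=6: {4,5,6,7,8,9}:2
  |U|=7: {3,4,5,6,7,8,9}:2
  |U|=8: {0,3,4,5,6,7,8,9}:2  {2,3,4,5,6,7,8,9}:2
  start at 0(a): 2
  start at 1(d): 4
sum over floor = 6

6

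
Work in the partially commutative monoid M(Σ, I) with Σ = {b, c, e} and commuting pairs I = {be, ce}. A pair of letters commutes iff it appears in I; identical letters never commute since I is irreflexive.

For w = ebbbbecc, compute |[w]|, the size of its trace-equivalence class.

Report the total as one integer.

#0=e has no predecessor
#1=b has no predecessor
#2=b depends on [1:b]
#3=b depends on [2:b]
#4=b depends on [3:b]
#5=e depends on [0:e]
#6=c depends on [4:b]
#7=c depends on [6:c]
sources: [0:e, 1:b]
N(rest) = Σ N(rest − s) over sources s of rest; N(one piece) = 1:
  size 1 → [5]=1  [7]=1
  size 2 → [0,5]=1  [5,7]=2  [6,7]=1
  size 3 → [0,5,7]=3  [4,6,7]=1  [5,6,7]=3
  size 4 → [0,5,6,7]=6  [3,4,6,7]=1  [4,5,6,7]=4
  size 5 → [0,4,5,6,7]=10  [2,3,4,6,7]=1  [3,4,5,6,7]=5
  size 6 → [0,3,4,5,6,7]=15  [1,2,3,4,6,7]=1  [2,3,4,5,6,7]=6
  first=0(e) contributes 7
  first=1(b) contributes 21
|[w]| = 28

28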